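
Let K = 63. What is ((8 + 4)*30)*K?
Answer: 22680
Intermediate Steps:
((8 + 4)*30)*K = ((8 + 4)*30)*63 = (12*30)*63 = 360*63 = 22680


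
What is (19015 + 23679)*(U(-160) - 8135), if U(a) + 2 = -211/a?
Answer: -27787582023/80 ≈ -3.4734e+8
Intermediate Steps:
U(a) = -2 - 211/a
(19015 + 23679)*(U(-160) - 8135) = (19015 + 23679)*((-2 - 211/(-160)) - 8135) = 42694*((-2 - 211*(-1/160)) - 8135) = 42694*((-2 + 211/160) - 8135) = 42694*(-109/160 - 8135) = 42694*(-1301709/160) = -27787582023/80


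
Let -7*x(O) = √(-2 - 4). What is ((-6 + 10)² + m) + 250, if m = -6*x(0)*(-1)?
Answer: 266 - 6*I*√6/7 ≈ 266.0 - 2.0996*I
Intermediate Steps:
x(O) = -I*√6/7 (x(O) = -√(-2 - 4)/7 = -I*√6/7)
m = -6*I*√6/7 (m = -(-6)*I*√6/7*(-1) = (6*I*√6/7)*(-1) = -6*I*√6/7 ≈ -2.0996*I)
((-6 + 10)² + m) + 250 = ((-6 + 10)² - 6*I*√6/7) + 250 = (4² - 6*I*√6/7) + 250 = (16 - 6*I*√6/7) + 250 = 266 - 6*I*√6/7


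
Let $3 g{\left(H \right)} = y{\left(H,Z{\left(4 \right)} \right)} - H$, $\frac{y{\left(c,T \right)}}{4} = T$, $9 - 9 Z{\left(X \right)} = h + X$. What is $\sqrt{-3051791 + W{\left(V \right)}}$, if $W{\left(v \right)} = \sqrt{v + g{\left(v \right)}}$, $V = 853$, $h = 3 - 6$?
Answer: $\frac{\sqrt{-27466119 + 7 \sqrt{942}}}{3} \approx 1746.9 i$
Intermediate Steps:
$h = -3$ ($h = 3 - 6 = -3$)
$Z{\left(X \right)} = \frac{4}{3} - \frac{X}{9}$ ($Z{\left(X \right)} = 1 - \frac{-3 + X}{9} = 1 - \left(- \frac{1}{3} + \frac{X}{9}\right) = \frac{4}{3} - \frac{X}{9}$)
$y{\left(c,T \right)} = 4 T$
$g{\left(H \right)} = \frac{32}{27} - \frac{H}{3}$ ($g{\left(H \right)} = \frac{4 \left(\frac{4}{3} - \frac{4}{9}\right) - H}{3} = \frac{4 \cdot \frac{8}{9} - H}{3} = \frac{\frac{32}{9} - H}{3} = \frac{32}{27} - \frac{H}{3}$)
$W{\left(v \right)} = \sqrt{\frac{32}{27} + \frac{2 v}{3}}$ ($W{\left(v \right)} = \sqrt{v - \left(- \frac{32}{27} + \frac{v}{3}\right)} = \sqrt{\frac{32}{27} + \frac{2 v}{3}}$)
$\sqrt{-3051791 + W{\left(V \right)}} = \sqrt{-3051791 + \frac{\sqrt{96 + 54 \cdot 853}}{9}} = \sqrt{-3051791 + \frac{\sqrt{96 + 46062}}{9}} = \sqrt{-3051791 + \frac{\sqrt{46158}}{9}} = \sqrt{-3051791 + \frac{7 \sqrt{942}}{9}}$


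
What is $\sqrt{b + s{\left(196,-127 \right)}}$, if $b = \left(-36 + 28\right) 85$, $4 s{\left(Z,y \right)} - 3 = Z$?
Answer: $\frac{i \sqrt{2521}}{2} \approx 25.105 i$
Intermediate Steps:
$s{\left(Z,y \right)} = \frac{3}{4} + \frac{Z}{4}$
$b = -680$ ($b = \left(-8\right) 85 = -680$)
$\sqrt{b + s{\left(196,-127 \right)}} = \sqrt{-680 + \left(\frac{3}{4} + \frac{1}{4} \cdot 196\right)} = \sqrt{-680 + \left(\frac{3}{4} + 49\right)} = \sqrt{-680 + \frac{199}{4}} = \sqrt{- \frac{2521}{4}} = \frac{i \sqrt{2521}}{2}$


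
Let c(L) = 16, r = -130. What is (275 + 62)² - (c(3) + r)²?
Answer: 100573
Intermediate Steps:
(275 + 62)² - (c(3) + r)² = (275 + 62)² - (16 - 130)² = 337² - 1*(-114)² = 113569 - 1*12996 = 113569 - 12996 = 100573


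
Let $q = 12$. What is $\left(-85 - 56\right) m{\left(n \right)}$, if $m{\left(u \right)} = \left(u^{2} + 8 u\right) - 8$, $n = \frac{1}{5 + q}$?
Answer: $\frac{306675}{289} \approx 1061.2$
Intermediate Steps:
$n = \frac{1}{17}$ ($n = \frac{1}{5 + 12} = \frac{1}{17} \approx 0.058824$)
$m{\left(u \right)} = -8 + u^{2} + 8 u$
$\left(-85 - 56\right) m{\left(n \right)} = \left(-85 - 56\right) \left(-8 + \left(\frac{1}{17}\right)^{2} + 8 \cdot \frac{1}{17}\right) = - 141 \left(-8 + \frac{1}{289} + \frac{8}{17}\right) = \left(-141\right) \left(- \frac{2175}{289}\right) = \frac{306675}{289}$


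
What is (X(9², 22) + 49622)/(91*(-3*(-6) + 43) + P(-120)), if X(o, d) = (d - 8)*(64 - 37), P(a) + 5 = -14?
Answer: 12500/1383 ≈ 9.0383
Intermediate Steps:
P(a) = -19 (P(a) = -5 - 14 = -19)
X(o, d) = -216 + 27*d (X(o, d) = (-8 + d)*27 = -216 + 27*d)
(X(9², 22) + 49622)/(91*(-3*(-6) + 43) + P(-120)) = ((-216 + 27*22) + 49622)/(91*(-3*(-6) + 43) - 19) = ((-216 + 594) + 49622)/(91*(18 + 43) - 19) = (378 + 49622)/(91*61 - 19) = 50000/(5551 - 19) = 50000/5532 = 50000*(1/5532) = 12500/1383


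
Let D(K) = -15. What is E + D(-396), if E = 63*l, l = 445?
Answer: 28020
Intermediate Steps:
E = 28035 (E = 63*445 = 28035)
E + D(-396) = 28035 - 15 = 28020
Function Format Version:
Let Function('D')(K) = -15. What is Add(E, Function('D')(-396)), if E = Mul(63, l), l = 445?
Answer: 28020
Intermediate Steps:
E = 28035 (E = Mul(63, 445) = 28035)
Add(E, Function('D')(-396)) = Add(28035, -15) = 28020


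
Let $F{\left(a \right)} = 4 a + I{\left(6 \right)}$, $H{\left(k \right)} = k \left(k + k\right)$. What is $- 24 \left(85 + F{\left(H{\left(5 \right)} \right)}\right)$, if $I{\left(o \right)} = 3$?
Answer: $-6912$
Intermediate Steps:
$H{\left(k \right)} = 2 k^{2}$ ($H{\left(k \right)} = k 2 k = 2 k^{2}$)
$F{\left(a \right)} = 3 + 4 a$ ($F{\left(a \right)} = 4 a + 3 = 3 + 4 a$)
$- 24 \left(85 + F{\left(H{\left(5 \right)} \right)}\right) = - 24 \left(85 + \left(3 + 4 \cdot 2 \cdot 5^{2}\right)\right) = - 24 \left(85 + \left(3 + 4 \cdot 2 \cdot 25\right)\right) = - 24 \left(85 + \left(3 + 4 \cdot 50\right)\right) = - 24 \left(85 + \left(3 + 200\right)\right) = - 24 \left(85 + 203\right) = \left(-24\right) 288 = -6912$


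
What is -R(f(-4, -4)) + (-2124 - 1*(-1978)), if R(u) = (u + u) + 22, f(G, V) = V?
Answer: -160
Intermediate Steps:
R(u) = 22 + 2*u (R(u) = 2*u + 22 = 22 + 2*u)
-R(f(-4, -4)) + (-2124 - 1*(-1978)) = -(22 + 2*(-4)) + (-2124 - 1*(-1978)) = -(22 - 8) + (-2124 + 1978) = -1*14 - 146 = -14 - 146 = -160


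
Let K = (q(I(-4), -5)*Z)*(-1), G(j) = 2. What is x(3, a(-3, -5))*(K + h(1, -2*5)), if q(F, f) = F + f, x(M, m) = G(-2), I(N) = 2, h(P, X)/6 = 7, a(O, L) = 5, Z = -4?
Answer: 60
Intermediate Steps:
h(P, X) = 42 (h(P, X) = 6*7 = 42)
x(M, m) = 2
K = -12 (K = ((2 - 5)*(-4))*(-1) = -3*(-4)*(-1) = 12*(-1) = -12)
x(3, a(-3, -5))*(K + h(1, -2*5)) = 2*(-12 + 42) = 2*30 = 60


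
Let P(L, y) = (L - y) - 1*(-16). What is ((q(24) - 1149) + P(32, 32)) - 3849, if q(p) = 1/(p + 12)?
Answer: -179351/36 ≈ -4982.0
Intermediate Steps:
P(L, y) = 16 + L - y (P(L, y) = (L - y) + 16 = 16 + L - y)
q(p) = 1/(12 + p)
((q(24) - 1149) + P(32, 32)) - 3849 = ((1/(12 + 24) - 1149) + (16 + 32 - 1*32)) - 3849 = ((1/36 - 1149) + (16 + 32 - 32)) - 3849 = ((1/36 - 1149) + 16) - 3849 = (-41363/36 + 16) - 3849 = -40787/36 - 3849 = -179351/36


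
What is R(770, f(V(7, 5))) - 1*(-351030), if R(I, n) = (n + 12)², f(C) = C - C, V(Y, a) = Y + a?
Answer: 351174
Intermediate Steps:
f(C) = 0
R(I, n) = (12 + n)²
R(770, f(V(7, 5))) - 1*(-351030) = (12 + 0)² - 1*(-351030) = 12² + 351030 = 144 + 351030 = 351174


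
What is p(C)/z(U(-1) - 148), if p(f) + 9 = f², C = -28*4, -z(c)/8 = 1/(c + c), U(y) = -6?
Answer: 965195/2 ≈ 4.8260e+5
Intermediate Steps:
z(c) = -4/c (z(c) = -8/(c + c) = -8*1/(2*c) = -4/c)
C = -112
p(f) = -9 + f²
p(C)/z(U(-1) - 148) = (-9 + (-112)²)/((-4/(-6 - 148))) = (-9 + 12544)/((-4/(-154))) = 12535/((-4*(-1/154))) = 12535/(2/77) = 12535*(77/2) = 965195/2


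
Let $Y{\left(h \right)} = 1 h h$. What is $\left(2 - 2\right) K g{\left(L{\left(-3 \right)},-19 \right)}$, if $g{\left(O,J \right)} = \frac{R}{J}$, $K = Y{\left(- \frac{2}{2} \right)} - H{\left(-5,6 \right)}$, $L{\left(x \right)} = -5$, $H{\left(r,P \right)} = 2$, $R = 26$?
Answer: $0$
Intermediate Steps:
$Y{\left(h \right)} = h^{2}$ ($Y{\left(h \right)} = h h = h^{2}$)
$K = -1$ ($K = \left(- \frac{2}{2}\right)^{2} - 2 = \left(\left(-2\right) \frac{1}{2}\right)^{2} - 2 = \left(-1\right)^{2} - 2 = 1 - 2 = -1$)
$g{\left(O,J \right)} = \frac{26}{J}$
$\left(2 - 2\right) K g{\left(L{\left(-3 \right)},-19 \right)} = \left(2 - 2\right) \left(-1\right) \frac{26}{-19} = 0 \left(-1\right) 26 \left(- \frac{1}{19}\right) = 0 \left(- \frac{26}{19}\right) = 0$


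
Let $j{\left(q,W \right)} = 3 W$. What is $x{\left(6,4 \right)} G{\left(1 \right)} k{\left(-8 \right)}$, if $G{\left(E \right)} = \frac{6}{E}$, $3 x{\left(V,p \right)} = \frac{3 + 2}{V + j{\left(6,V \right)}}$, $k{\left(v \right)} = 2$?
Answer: $\frac{5}{6} \approx 0.83333$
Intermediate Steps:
$x{\left(V,p \right)} = \frac{5}{12 V}$ ($x{\left(V,p \right)} = \frac{\left(3 + 2\right) \frac{1}{V + 3 V}}{3} = \frac{5 \frac{1}{4 V}}{3} = \frac{\frac{5}{4} \frac{1}{V}}{3} = \frac{5}{12 V}$)
$x{\left(6,4 \right)} G{\left(1 \right)} k{\left(-8 \right)} = \frac{5}{12 \cdot 6} \cdot \frac{6}{1} \cdot 2 = \frac{5}{12} \cdot \frac{1}{6} \cdot 6 \cdot 1 \cdot 2 = \frac{5}{72} \cdot 6 \cdot 2 = \frac{5}{12} \cdot 2 = \frac{5}{6}$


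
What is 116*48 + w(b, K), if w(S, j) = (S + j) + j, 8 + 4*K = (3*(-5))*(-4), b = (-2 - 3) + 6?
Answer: 5595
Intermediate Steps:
b = 1 (b = -5 + 6 = 1)
K = 13 (K = -2 + ((3*(-5))*(-4))/4 = -2 + (-15*(-4))/4 = -2 + (¼)*60 = -2 + 15 = 13)
w(S, j) = S + 2*j
116*48 + w(b, K) = 116*48 + (1 + 2*13) = 5568 + (1 + 26) = 5568 + 27 = 5595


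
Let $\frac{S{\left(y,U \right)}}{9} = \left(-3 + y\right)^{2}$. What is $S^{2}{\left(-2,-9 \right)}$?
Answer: $50625$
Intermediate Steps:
$S{\left(y,U \right)} = 9 \left(-3 + y\right)^{2}$
$S^{2}{\left(-2,-9 \right)} = \left(9 \left(-3 - 2\right)^{2}\right)^{2} = \left(9 \left(-5\right)^{2}\right)^{2} = \left(9 \cdot 25\right)^{2} = 225^{2} = 50625$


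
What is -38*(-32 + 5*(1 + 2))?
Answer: 646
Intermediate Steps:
-38*(-32 + 5*(1 + 2)) = -38*(-32 + 5*3) = -38*(-32 + 15) = -38*(-17) = 646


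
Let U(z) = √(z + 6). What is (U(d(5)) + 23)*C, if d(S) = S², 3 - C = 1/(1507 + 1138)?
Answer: 7934/115 + 7934*√31/2645 ≈ 85.693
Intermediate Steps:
C = 7934/2645 (C = 3 - 1/(1507 + 1138) = 3 - 1/2645 = 7934/2645 ≈ 2.9996)
U(z) = √(6 + z)
(U(d(5)) + 23)*C = (√(6 + 5²) + 23)*(7934/2645) = (√(6 + 25) + 23)*(7934/2645) = (√31 + 23)*(7934/2645) = (23 + √31)*(7934/2645) = 7934/115 + 7934*√31/2645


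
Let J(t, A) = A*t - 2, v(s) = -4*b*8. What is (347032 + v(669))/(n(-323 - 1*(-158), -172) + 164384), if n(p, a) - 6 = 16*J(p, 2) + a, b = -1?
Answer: 173532/79453 ≈ 2.1841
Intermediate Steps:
v(s) = 32 (v(s) = -4*(-1)*8 = 4*8 = 32)
J(t, A) = -2 + A*t
n(p, a) = -26 + a + 32*p (n(p, a) = 6 + (16*(-2 + 2*p) + a) = 6 + ((-32 + 32*p) + a) = 6 + (-32 + a + 32*p) = -26 + a + 32*p)
(347032 + v(669))/(n(-323 - 1*(-158), -172) + 164384) = (347032 + 32)/((-26 - 172 + 32*(-323 - 1*(-158))) + 164384) = 347064/((-26 - 172 + 32*(-323 + 158)) + 164384) = 347064/((-26 - 172 + 32*(-165)) + 164384) = 347064/((-26 - 172 - 5280) + 164384) = 347064/(-5478 + 164384) = 347064/158906 = 347064*(1/158906) = 173532/79453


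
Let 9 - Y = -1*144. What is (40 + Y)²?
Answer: 37249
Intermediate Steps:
Y = 153 (Y = 9 - (-1)*144 = 9 - 1*(-144) = 9 + 144 = 153)
(40 + Y)² = (40 + 153)² = 193² = 37249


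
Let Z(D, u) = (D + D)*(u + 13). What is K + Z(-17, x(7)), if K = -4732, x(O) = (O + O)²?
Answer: -11838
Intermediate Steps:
x(O) = 4*O² (x(O) = (2*O)² = 4*O²)
Z(D, u) = 2*D*(13 + u) (Z(D, u) = (2*D)*(13 + u) = 2*D*(13 + u))
K + Z(-17, x(7)) = -4732 + 2*(-17)*(13 + 4*7²) = -4732 + 2*(-17)*(13 + 4*49) = -4732 + 2*(-17)*(13 + 196) = -4732 + 2*(-17)*209 = -4732 - 7106 = -11838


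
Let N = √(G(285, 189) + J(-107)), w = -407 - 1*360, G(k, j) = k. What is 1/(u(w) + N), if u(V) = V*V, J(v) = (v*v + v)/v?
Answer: 588289/346083947342 - √179/346083947342 ≈ 1.6998e-6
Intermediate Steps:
J(v) = (v + v²)/v (J(v) = (v² + v)/v = (v + v²)/v)
w = -767 (w = -407 - 360 = -767)
N = √179 (N = √(285 + (1 - 107)) = √(285 - 106) = √179 ≈ 13.379)
u(V) = V²
1/(u(w) + N) = 1/((-767)² + √179) = 1/(588289 + √179)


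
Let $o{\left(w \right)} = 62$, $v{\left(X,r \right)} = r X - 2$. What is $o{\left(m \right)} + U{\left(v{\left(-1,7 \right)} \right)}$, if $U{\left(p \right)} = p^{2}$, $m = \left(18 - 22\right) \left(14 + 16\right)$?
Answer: $143$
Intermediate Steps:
$v{\left(X,r \right)} = -2 + X r$ ($v{\left(X,r \right)} = X r - 2 = -2 + X r$)
$m = -120$ ($m = \left(-4\right) 30 = -120$)
$o{\left(m \right)} + U{\left(v{\left(-1,7 \right)} \right)} = 62 + \left(-2 - 7\right)^{2} = 62 + \left(-9\right)^{2} = 62 + 81 = 143$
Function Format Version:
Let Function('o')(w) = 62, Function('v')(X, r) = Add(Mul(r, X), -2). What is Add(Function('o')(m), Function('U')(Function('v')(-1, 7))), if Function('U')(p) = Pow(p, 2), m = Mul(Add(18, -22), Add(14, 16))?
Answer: 143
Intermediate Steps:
Function('v')(X, r) = Add(-2, Mul(X, r)) (Function('v')(X, r) = Add(Mul(X, r), -2) = Add(-2, Mul(X, r)))
m = -120 (m = Mul(-4, 30) = -120)
Add(Function('o')(m), Function('U')(Function('v')(-1, 7))) = Add(62, Pow(Add(-2, Mul(-1, 7)), 2)) = Add(62, Pow(Add(-2, -7), 2)) = Add(62, Pow(-9, 2)) = Add(62, 81) = 143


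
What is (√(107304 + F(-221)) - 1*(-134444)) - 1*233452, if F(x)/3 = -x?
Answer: -99008 + √107967 ≈ -98679.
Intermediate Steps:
F(x) = -3*x (F(x) = 3*(-x) = -3*x)
(√(107304 + F(-221)) - 1*(-134444)) - 1*233452 = (√(107304 - 3*(-221)) - 1*(-134444)) - 1*233452 = (√(107304 + 663) + 134444) - 233452 = (√107967 + 134444) - 233452 = (134444 + √107967) - 233452 = -99008 + √107967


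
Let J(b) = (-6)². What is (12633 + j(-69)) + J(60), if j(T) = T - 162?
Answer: 12438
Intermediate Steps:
j(T) = -162 + T
J(b) = 36
(12633 + j(-69)) + J(60) = (12633 + (-162 - 69)) + 36 = (12633 - 231) + 36 = 12402 + 36 = 12438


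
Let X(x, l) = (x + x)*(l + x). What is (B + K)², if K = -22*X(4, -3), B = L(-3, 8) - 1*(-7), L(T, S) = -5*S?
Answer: 43681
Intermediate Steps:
X(x, l) = 2*x*(l + x) (X(x, l) = (2*x)*(l + x) = 2*x*(l + x))
B = -33 (B = -5*8 - 1*(-7) = -40 + 7 = -33)
K = -176 (K = -44*4*(-3 + 4) = -44*4 = -22*8 = -176)
(B + K)² = (-33 - 176)² = (-209)² = 43681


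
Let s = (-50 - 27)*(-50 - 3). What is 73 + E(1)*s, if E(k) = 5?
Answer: 20478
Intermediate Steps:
s = 4081 (s = -77*(-53) = 4081)
73 + E(1)*s = 73 + 5*4081 = 73 + 20405 = 20478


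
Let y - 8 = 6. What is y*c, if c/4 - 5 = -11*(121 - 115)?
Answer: -3416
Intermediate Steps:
c = -244 (c = 20 + 4*(-11*(121 - 115)) = 20 + 4*(-11*6) = 20 + 4*(-66) = 20 - 264 = -244)
y = 14 (y = 8 + 6 = 14)
y*c = 14*(-244) = -3416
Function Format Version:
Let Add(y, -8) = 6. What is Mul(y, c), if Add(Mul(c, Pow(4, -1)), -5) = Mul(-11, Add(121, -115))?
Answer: -3416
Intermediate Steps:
c = -244 (c = Add(20, Mul(4, Mul(-11, Add(121, -115)))) = Add(20, Mul(4, Mul(-11, 6))) = Add(20, Mul(4, -66)) = Add(20, -264) = -244)
y = 14 (y = Add(8, 6) = 14)
Mul(y, c) = Mul(14, -244) = -3416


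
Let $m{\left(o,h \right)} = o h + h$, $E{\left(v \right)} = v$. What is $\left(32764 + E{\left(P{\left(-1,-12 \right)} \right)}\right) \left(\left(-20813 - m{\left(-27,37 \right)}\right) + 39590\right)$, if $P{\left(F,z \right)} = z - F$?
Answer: $646511467$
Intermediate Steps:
$m{\left(o,h \right)} = h + h o$ ($m{\left(o,h \right)} = h o + h = h + h o$)
$\left(32764 + E{\left(P{\left(-1,-12 \right)} \right)}\right) \left(\left(-20813 - m{\left(-27,37 \right)}\right) + 39590\right) = \left(32764 - 11\right) \left(\left(-20813 - 37 \left(1 - 27\right)\right) + 39590\right) = \left(32764 + \left(-12 + 1\right)\right) \left(\left(-20813 - 37 \left(-26\right)\right) + 39590\right) = \left(32764 - 11\right) \left(\left(-20813 - -962\right) + 39590\right) = 32753 \left(\left(-20813 + 962\right) + 39590\right) = 32753 \left(-19851 + 39590\right) = 32753 \cdot 19739 = 646511467$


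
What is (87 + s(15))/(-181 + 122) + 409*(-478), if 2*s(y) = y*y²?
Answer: -23072785/118 ≈ -1.9553e+5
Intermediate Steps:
s(y) = y³/2 (s(y) = (y*y²)/2 = y³/2)
(87 + s(15))/(-181 + 122) + 409*(-478) = (87 + (½)*15³)/(-181 + 122) + 409*(-478) = (87 + (½)*3375)/(-59) - 195502 = (87 + 3375/2)*(-1/59) - 195502 = (3549/2)*(-1/59) - 195502 = -3549/118 - 195502 = -23072785/118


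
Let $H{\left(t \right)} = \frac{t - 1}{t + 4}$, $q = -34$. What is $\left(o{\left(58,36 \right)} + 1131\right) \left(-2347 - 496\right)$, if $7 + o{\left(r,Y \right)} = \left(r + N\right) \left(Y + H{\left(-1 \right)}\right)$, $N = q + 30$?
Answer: $-8619976$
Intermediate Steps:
$N = -4$ ($N = -34 + 30 = -4$)
$H{\left(t \right)} = \frac{-1 + t}{4 + t}$
$o{\left(r,Y \right)} = -7 + \left(-4 + r\right) \left(- \frac{2}{3} + Y\right)$ ($o{\left(r,Y \right)} = -7 + \left(r - 4\right) \left(Y + \frac{-1 - 1}{4 - 1}\right) = -7 + \left(-4 + r\right) \left(Y + \frac{1}{3} \left(-2\right)\right) = -7 + \left(-4 + r\right) \left(Y - \frac{2}{3}\right) = -7 + \left(-4 + r\right) \left(- \frac{2}{3} + Y\right)$)
$\left(o{\left(58,36 \right)} + 1131\right) \left(-2347 - 496\right) = \left(\left(- \frac{13}{3} - 144 - \frac{116}{3} + 36 \cdot 58\right) + 1131\right) \left(-2347 - 496\right) = \left(\left(- \frac{13}{3} - 144 - \frac{116}{3} + 2088\right) + 1131\right) \left(-2843\right) = \left(1901 + 1131\right) \left(-2843\right) = 3032 \left(-2843\right) = -8619976$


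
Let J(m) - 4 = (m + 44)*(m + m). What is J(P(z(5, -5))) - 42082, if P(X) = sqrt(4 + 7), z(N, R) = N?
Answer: -42056 + 88*sqrt(11) ≈ -41764.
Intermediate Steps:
P(X) = sqrt(11)
J(m) = 4 + 2*m*(44 + m) (J(m) = 4 + (m + 44)*(m + m) = 4 + (44 + m)*(2*m) = 4 + 2*m*(44 + m))
J(P(z(5, -5))) - 42082 = (4 + 2*(sqrt(11))**2 + 88*sqrt(11)) - 42082 = (4 + 2*11 + 88*sqrt(11)) - 42082 = (4 + 22 + 88*sqrt(11)) - 42082 = (26 + 88*sqrt(11)) - 42082 = -42056 + 88*sqrt(11)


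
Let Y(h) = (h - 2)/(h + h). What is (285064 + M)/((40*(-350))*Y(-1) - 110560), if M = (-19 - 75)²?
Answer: -14695/6578 ≈ -2.2340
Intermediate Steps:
M = 8836 (M = (-94)² = 8836)
Y(h) = (-2 + h)/(2*h) (Y(h) = (-2 + h)/((2*h)) = (-2 + h)*(1/(2*h)) = (-2 + h)/(2*h))
(285064 + M)/((40*(-350))*Y(-1) - 110560) = (285064 + 8836)/((40*(-350))*((½)*(-2 - 1)/(-1)) - 110560) = 293900/(-7000*(-1)*(-3) - 110560) = 293900/(-14000*3/2 - 110560) = 293900/(-21000 - 110560) = 293900/(-131560) = 293900*(-1/131560) = -14695/6578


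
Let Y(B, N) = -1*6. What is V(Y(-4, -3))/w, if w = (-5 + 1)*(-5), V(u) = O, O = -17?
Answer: -17/20 ≈ -0.85000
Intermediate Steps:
Y(B, N) = -6
V(u) = -17
w = 20 (w = -4*(-5) = 20)
V(Y(-4, -3))/w = -17/20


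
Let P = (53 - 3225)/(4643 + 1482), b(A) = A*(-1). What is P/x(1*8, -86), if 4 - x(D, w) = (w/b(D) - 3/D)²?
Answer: 203008/40627125 ≈ 0.0049969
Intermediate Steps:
b(A) = -A
P = -3172/6125 ≈ -0.51788
x(D, w) = 4 - (-3/D - w/D)² (x(D, w) = 4 - (w/((-D)) - 3/D)² = 4 - (w*(-1/D) - 3/D)² = 4 - (-w/D - 3/D)² = 4 - (-3/D - w/D)²)
P/x(1*8, -86) = -3172/(6125*(4 - (3 - 86)²/(1*8)²)) = -3172/(6125*(4 - 1*(-83)²/8²)) = -3172/(6125*(4 - 1*1/64*6889)) = -3172/(6125*(4 - 6889/64)) = -3172/(6125*(-6633/64)) = -3172/6125*(-64/6633) = 203008/40627125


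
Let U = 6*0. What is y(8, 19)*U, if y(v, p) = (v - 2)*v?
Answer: 0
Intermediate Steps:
y(v, p) = v*(-2 + v) (y(v, p) = (-2 + v)*v = v*(-2 + v))
U = 0
y(8, 19)*U = (8*(-2 + 8))*0 = (8*6)*0 = 48*0 = 0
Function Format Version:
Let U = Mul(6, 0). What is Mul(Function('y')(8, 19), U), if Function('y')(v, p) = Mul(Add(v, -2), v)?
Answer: 0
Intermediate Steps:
Function('y')(v, p) = Mul(v, Add(-2, v)) (Function('y')(v, p) = Mul(Add(-2, v), v) = Mul(v, Add(-2, v)))
U = 0
Mul(Function('y')(8, 19), U) = Mul(Mul(8, Add(-2, 8)), 0) = Mul(Mul(8, 6), 0) = Mul(48, 0) = 0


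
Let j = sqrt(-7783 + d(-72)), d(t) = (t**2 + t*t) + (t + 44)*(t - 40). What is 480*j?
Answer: 480*sqrt(5721) ≈ 36306.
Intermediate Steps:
d(t) = 2*t**2 + (-40 + t)*(44 + t) (d(t) = (t**2 + t**2) + (44 + t)*(-40 + t) = 2*t**2 + (-40 + t)*(44 + t))
j = sqrt(5721) (j = sqrt(-7783 + (-1760 + 3*(-72)**2 + 4*(-72))) = sqrt(-7783 + (-1760 + 3*5184 - 288)) = sqrt(-7783 + (-1760 + 15552 - 288)) = sqrt(-7783 + 13504) = sqrt(5721) ≈ 75.637)
480*j = 480*sqrt(5721)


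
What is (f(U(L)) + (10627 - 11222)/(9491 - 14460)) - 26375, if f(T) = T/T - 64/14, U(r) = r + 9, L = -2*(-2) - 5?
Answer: -917521685/34783 ≈ -26378.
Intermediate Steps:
L = -1 (L = 4 - 5 = -1)
U(r) = 9 + r
f(T) = -25/7 (f(T) = 1 - 64*1/14 = 1 - 32/7 = -25/7)
(f(U(L)) + (10627 - 11222)/(9491 - 14460)) - 26375 = (-25/7 + (10627 - 11222)/(9491 - 14460)) - 26375 = (-25/7 - 595/(-4969)) - 26375 = (-25/7 - 595*(-1/4969)) - 26375 = (-25/7 + 595/4969) - 26375 = -120060/34783 - 26375 = -917521685/34783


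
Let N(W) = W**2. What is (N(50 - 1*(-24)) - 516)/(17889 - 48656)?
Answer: -4960/30767 ≈ -0.16121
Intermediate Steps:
(N(50 - 1*(-24)) - 516)/(17889 - 48656) = ((50 - 1*(-24))**2 - 516)/(17889 - 48656) = ((50 + 24)**2 - 516)/(-30767) = (74**2 - 516)*(-1/30767) = (5476 - 516)*(-1/30767) = 4960*(-1/30767) = -4960/30767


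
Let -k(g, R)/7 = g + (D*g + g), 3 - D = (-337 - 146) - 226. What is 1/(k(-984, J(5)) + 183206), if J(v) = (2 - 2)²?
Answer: 1/5101238 ≈ 1.9603e-7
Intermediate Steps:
D = 712 (D = 3 - ((-337 - 146) - 226) = 3 - (-483 - 226) = 3 - 1*(-709) = 3 + 709 = 712)
J(v) = 0 (J(v) = 0² = 0)
k(g, R) = -4998*g (k(g, R) = -7*(g + (712*g + g)) = -7*(g + 713*g) = -4998*g)
1/(k(-984, J(5)) + 183206) = 1/(-4998*(-984) + 183206) = 1/(4918032 + 183206) = 1/5101238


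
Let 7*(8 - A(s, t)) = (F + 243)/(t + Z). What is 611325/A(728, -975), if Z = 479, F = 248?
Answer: 2122520400/28267 ≈ 75088.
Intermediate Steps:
A(s, t) = 8 - 491/(7*(479 + t)) (A(s, t) = 8 - (248 + 243)/(7*(t + 479)) = 8 - 491/(7*(479 + t)))
611325/A(728, -975) = 611325/(((26333 + 56*(-975))/(7*(479 - 975)))) = 611325/(((⅐)*(26333 - 54600)/(-496))) = 611325/(((⅐)*(-1/496)*(-28267))) = 611325/(28267/3472) = 611325*(3472/28267) = 2122520400/28267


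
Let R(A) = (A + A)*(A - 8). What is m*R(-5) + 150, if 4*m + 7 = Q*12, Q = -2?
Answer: -1715/2 ≈ -857.50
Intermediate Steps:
R(A) = 2*A*(-8 + A) (R(A) = (2*A)*(-8 + A) = 2*A*(-8 + A))
m = -31/4 (m = -7/4 + (-2*12)/4 = -7/4 + (¼)*(-24) = -7/4 - 6 = -31/4 ≈ -7.7500)
m*R(-5) + 150 = -31*(-5)*(-8 - 5)/2 + 150 = -31*(-5)*(-13)/2 + 150 = -31/4*130 + 150 = -2015/2 + 150 = -1715/2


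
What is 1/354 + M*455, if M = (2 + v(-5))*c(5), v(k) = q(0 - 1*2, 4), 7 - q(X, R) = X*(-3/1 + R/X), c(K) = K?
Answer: -805349/354 ≈ -2275.0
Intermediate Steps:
q(X, R) = 7 - X*(-3 + R/X) (q(X, R) = 7 - X*(-3/1 + R/X) = 7 - X*(-3*1 + R/X) = 7 - X*(-3 + R/X))
v(k) = -3 (v(k) = 7 - 1*4 + 3*(0 - 1*2) = 7 - 4 + 3*(0 - 2) = 7 - 4 + 3*(-2) = 7 - 4 - 6 = -3)
M = -5 (M = (2 - 3)*5 = -1*5 = -5)
1/354 + M*455 = 1/354 - 5*455 = 1/354 - 2275 = -805349/354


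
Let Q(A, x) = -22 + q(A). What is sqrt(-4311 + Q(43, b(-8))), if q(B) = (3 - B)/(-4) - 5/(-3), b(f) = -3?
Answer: 2*I*sqrt(9723)/3 ≈ 65.737*I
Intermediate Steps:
q(B) = 11/12 + B/4 (q(B) = (3 - B)*(-1/4) - 5*(-1/3) = (-3/4 + B/4) + 5/3 = 11/12 + B/4)
Q(A, x) = -253/12 + A/4 (Q(A, x) = -22 + (11/12 + A/4) = -253/12 + A/4)
sqrt(-4311 + Q(43, b(-8))) = sqrt(-4311 + (-253/12 + (1/4)*43)) = sqrt(-4311 + (-253/12 + 43/4)) = sqrt(-4311 - 31/3) = sqrt(-12964/3) = 2*I*sqrt(9723)/3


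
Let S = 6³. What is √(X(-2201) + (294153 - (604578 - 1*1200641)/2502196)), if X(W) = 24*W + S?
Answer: √378077767599231767/1251098 ≈ 491.47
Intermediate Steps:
S = 216
X(W) = 216 + 24*W (X(W) = 24*W + 216 = 216 + 24*W)
√(X(-2201) + (294153 - (604578 - 1*1200641)/2502196)) = √((216 + 24*(-2201)) + (294153 - (604578 - 1*1200641)/2502196)) = √((216 - 52824) + (294153 - (604578 - 1200641)/2502196)) = √(-52608 + (294153 - (-596063)/2502196)) = √(-52608 + (294153 - 1*(-596063/2502196))) = √(-52608 + (294153 + 596063/2502196)) = √(-52608 + 736029056051/2502196) = √(604393528883/2502196) = √378077767599231767/1251098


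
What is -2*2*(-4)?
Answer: 16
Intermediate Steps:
-2*2*(-4) = -4*(-4) = 16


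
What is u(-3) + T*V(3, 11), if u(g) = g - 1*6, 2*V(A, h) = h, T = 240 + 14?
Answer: 1388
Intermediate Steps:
T = 254
V(A, h) = h/2
u(g) = -6 + g (u(g) = g - 6 = -6 + g)
u(-3) + T*V(3, 11) = (-6 - 3) + 254*((½)*11) = -9 + 254*(11/2) = -9 + 1397 = 1388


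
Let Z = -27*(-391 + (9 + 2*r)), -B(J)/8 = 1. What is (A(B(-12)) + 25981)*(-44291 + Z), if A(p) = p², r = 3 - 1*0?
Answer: -889150255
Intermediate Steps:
r = 3 (r = 3 + 0 = 3)
B(J) = -8 (B(J) = -8*1 = -8)
Z = 10152 (Z = -27*(-391 + (9 + 2*3)) = -27*(-391 + (9 + 6)) = -27*(-391 + 15) = -27*(-376) = 10152)
(A(B(-12)) + 25981)*(-44291 + Z) = ((-8)² + 25981)*(-44291 + 10152) = (64 + 25981)*(-34139) = 26045*(-34139) = -889150255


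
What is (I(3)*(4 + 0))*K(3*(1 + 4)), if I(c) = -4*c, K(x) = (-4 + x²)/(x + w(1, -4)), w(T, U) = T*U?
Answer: -10608/11 ≈ -964.36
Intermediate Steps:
K(x) = (-4 + x²)/(-4 + x) (K(x) = (-4 + x²)/(x + 1*(-4)) = (-4 + x²)/(x - 4) = (-4 + x²)/(-4 + x))
(I(3)*(4 + 0))*K(3*(1 + 4)) = ((-4*3)*(4 + 0))*((-4 + (3*(1 + 4))²)/(-4 + 3*(1 + 4))) = (-12*4)*((-4 + (3*5)²)/(-4 + 3*5)) = -48*(-4 + 15²)/(-4 + 15) = -48*(-4 + 225)/11 = -48*221/11 = -10608/11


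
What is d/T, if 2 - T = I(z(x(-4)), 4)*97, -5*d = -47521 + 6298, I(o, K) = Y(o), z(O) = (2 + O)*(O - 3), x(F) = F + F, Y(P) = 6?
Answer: -41223/2900 ≈ -14.215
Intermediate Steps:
x(F) = 2*F
z(O) = (-3 + O)*(2 + O) (z(O) = (2 + O)*(-3 + O) = (-3 + O)*(2 + O))
I(o, K) = 6
d = 41223/5 (d = -(-47521 + 6298)/5 = -1/5*(-41223) = 41223/5 ≈ 8244.6)
T = -580 (T = 2 - 6*97 = 2 - 1*582 = 2 - 582 = -580)
d/T = (41223/5)/(-580) = (41223/5)*(-1/580) = -41223/2900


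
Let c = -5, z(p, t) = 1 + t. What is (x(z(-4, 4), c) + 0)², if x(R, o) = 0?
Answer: 0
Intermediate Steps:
(x(z(-4, 4), c) + 0)² = (0 + 0)² = 0² = 0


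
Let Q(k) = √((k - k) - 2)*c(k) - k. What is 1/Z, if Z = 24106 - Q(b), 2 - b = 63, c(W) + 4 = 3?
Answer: 24045/578162027 - I*√2/578162027 ≈ 4.1589e-5 - 2.4461e-9*I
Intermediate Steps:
c(W) = -1 (c(W) = -4 + 3 = -1)
b = -61 (b = 2 - 1*63 = 2 - 63 = -61)
Q(k) = -k - I*√2 (Q(k) = √((k - k) - 2)*(-1) - k = √(0 - 2)*(-1) - k = √(-2)*(-1) - k = (I*√2)*(-1) - k = -I*√2 - k = -k - I*√2)
Z = 24045 + I*√2 (Z = 24106 - (-1*(-61) - I*√2) = 24106 - (61 - I*√2) = 24106 + (-61 + I*√2) = 24045 + I*√2 ≈ 24045.0 + 1.4142*I)
1/Z = 1/(24045 + I*√2)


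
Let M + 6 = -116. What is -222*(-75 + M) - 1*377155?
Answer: -333421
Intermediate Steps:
M = -122 (M = -6 - 116 = -122)
-222*(-75 + M) - 1*377155 = -222*(-75 - 122) - 1*377155 = -222*(-197) - 377155 = 43734 - 377155 = -333421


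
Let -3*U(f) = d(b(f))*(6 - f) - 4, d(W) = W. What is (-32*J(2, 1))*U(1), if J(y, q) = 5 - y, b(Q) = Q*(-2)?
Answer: -448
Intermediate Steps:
b(Q) = -2*Q
U(f) = 4/3 + 2*f*(6 - f)/3 (U(f) = -((-2*f)*(6 - f) - 4)/3 = -(-2*f*(6 - f) - 4)/3 = -(-4 - 2*f*(6 - f))/3 = 4/3 + 2*f*(6 - f)/3)
(-32*J(2, 1))*U(1) = (-32*(5 - 1*2))*(4/3 + 4*1 - 2/3*1**2) = (-32*(5 - 2))*(4/3 + 4 - 2/3*1) = (-32*3)*(4/3 + 4 - 2/3) = -96*14/3 = -448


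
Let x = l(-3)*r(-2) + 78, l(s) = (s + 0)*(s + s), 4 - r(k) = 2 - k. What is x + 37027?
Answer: 37105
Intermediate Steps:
r(k) = 2 + k (r(k) = 4 - (2 - k) = 4 + (-2 + k) = 2 + k)
l(s) = 2*s² (l(s) = s*(2*s) = 2*s²)
x = 78 (x = (2*(-3)²)*(2 - 2) + 78 = (2*9)*0 + 78 = 18*0 + 78 = 0 + 78 = 78)
x + 37027 = 78 + 37027 = 37105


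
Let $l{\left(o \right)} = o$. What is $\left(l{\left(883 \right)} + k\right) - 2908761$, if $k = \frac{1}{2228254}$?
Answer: $- \frac{6479490785011}{2228254} \approx -2.9079 \cdot 10^{6}$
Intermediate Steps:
$k = \frac{1}{2228254} \approx 4.4878 \cdot 10^{-7}$
$\left(l{\left(883 \right)} + k\right) - 2908761 = \left(883 + \frac{1}{2228254}\right) - 2908761 = \frac{1967548283}{2228254} - 2908761 = - \frac{6479490785011}{2228254}$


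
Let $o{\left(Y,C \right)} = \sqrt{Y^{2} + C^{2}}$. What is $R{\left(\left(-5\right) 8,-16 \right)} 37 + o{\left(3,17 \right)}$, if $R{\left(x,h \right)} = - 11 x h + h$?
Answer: $-261072 + \sqrt{298} \approx -2.6105 \cdot 10^{5}$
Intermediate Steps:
$R{\left(x,h \right)} = h - 11 h x$ ($R{\left(x,h \right)} = - 11 h x + h = h - 11 h x$)
$o{\left(Y,C \right)} = \sqrt{C^{2} + Y^{2}}$
$R{\left(\left(-5\right) 8,-16 \right)} 37 + o{\left(3,17 \right)} = - 16 \left(1 - 11 \left(\left(-5\right) 8\right)\right) 37 + \sqrt{17^{2} + 3^{2}} = - 16 \left(1 - -440\right) 37 + \sqrt{289 + 9} = - 16 \left(1 + 440\right) 37 + \sqrt{298} = \left(-16\right) 441 \cdot 37 + \sqrt{298} = \left(-7056\right) 37 + \sqrt{298} = -261072 + \sqrt{298}$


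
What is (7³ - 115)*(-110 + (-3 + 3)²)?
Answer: -25080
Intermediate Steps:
(7³ - 115)*(-110 + (-3 + 3)²) = (343 - 115)*(-110 + 0²) = 228*(-110 + 0) = 228*(-110) = -25080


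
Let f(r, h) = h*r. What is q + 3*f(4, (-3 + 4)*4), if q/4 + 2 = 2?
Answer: 48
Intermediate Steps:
q = 0 (q = -8 + 4*2 = -8 + 8 = 0)
q + 3*f(4, (-3 + 4)*4) = 0 + 3*(((-3 + 4)*4)*4) = 0 + 3*((1*4)*4) = 0 + 3*(4*4) = 0 + 3*16 = 0 + 48 = 48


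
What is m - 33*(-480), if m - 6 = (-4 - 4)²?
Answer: 15910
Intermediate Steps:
m = 70 (m = 6 + (-4 - 4)² = 6 + (-8)² = 6 + 64 = 70)
m - 33*(-480) = 70 - 33*(-480) = 70 + 15840 = 15910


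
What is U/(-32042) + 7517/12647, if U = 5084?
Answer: 88281183/202617587 ≈ 0.43570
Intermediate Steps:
U/(-32042) + 7517/12647 = 5084/(-32042) + 7517/12647 = 5084*(-1/32042) + 7517*(1/12647) = -2542/16021 + 7517/12647 = 88281183/202617587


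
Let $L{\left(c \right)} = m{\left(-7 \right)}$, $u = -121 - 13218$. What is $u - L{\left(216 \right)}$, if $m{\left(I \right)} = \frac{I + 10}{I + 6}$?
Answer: $-13336$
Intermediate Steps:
$u = -13339$ ($u = -121 - 13218 = -13339$)
$m{\left(I \right)} = \frac{10 + I}{6 + I}$
$L{\left(c \right)} = -3$ ($L{\left(c \right)} = \frac{10 - 7}{6 - 7} = \frac{1}{-1} \cdot 3 = \left(-1\right) 3 = -3$)
$u - L{\left(216 \right)} = -13339 - -3 = -13339 + 3 = -13336$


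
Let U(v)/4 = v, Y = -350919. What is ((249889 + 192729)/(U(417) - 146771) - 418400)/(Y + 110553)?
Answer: 30355768909/17438913849 ≈ 1.7407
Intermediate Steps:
U(v) = 4*v
((249889 + 192729)/(U(417) - 146771) - 418400)/(Y + 110553) = ((249889 + 192729)/(4*417 - 146771) - 418400)/(-350919 + 110553) = (442618/(1668 - 146771) - 418400)/(-240366) = (442618/(-145103) - 418400)*(-1/240366) = (442618*(-1/145103) - 418400)*(-1/240366) = (-442618/145103 - 418400)*(-1/240366) = -60711537818/145103*(-1/240366) = 30355768909/17438913849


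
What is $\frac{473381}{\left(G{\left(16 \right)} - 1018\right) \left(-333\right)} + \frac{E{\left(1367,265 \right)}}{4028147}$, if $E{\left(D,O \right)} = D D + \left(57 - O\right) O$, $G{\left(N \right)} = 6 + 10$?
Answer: $\frac{2511974568961}{1344055696902} \approx 1.869$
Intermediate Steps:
$G{\left(N \right)} = 16$
$E{\left(D,O \right)} = D^{2} + O \left(57 - O\right)$
$\frac{473381}{\left(G{\left(16 \right)} - 1018\right) \left(-333\right)} + \frac{E{\left(1367,265 \right)}}{4028147} = \frac{473381}{\left(16 - 1018\right) \left(-333\right)} + \frac{1367^{2} - 265^{2} + 57 \cdot 265}{4028147} = \frac{473381}{\left(-1002\right) \left(-333\right)} + \left(1868689 - 70225 + 15105\right) \frac{1}{4028147} = \frac{473381}{333666} + \left(1868689 - 70225 + 15105\right) \frac{1}{4028147} = 473381 \cdot \frac{1}{333666} + 1813569 \cdot \frac{1}{4028147} = \frac{473381}{333666} + \frac{1813569}{4028147} = \frac{2511974568961}{1344055696902}$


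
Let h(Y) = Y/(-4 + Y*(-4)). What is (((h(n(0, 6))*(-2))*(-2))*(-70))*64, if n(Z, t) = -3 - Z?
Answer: 6720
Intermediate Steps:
h(Y) = Y/(-4 - 4*Y)
(((h(n(0, 6))*(-2))*(-2))*(-70))*64 = (((-(-3 - 1*0)/(4 + 4*(-3 - 1*0))*(-2))*(-2))*(-70))*64 = (((-(-3 + 0)/(4 + 4*(-3 + 0))*(-2))*(-2))*(-70))*64 = (((-1*(-3)/(4 + 4*(-3))*(-2))*(-2))*(-70))*64 = (((-1*(-3)/(4 - 12)*(-2))*(-2))*(-70))*64 = (((-1*(-3)/(-8)*(-2))*(-2))*(-70))*64 = (((-1*(-3)*(-1/8)*(-2))*(-2))*(-70))*64 = ((-3/8*(-2)*(-2))*(-70))*64 = (((3/4)*(-2))*(-70))*64 = -3/2*(-70)*64 = 105*64 = 6720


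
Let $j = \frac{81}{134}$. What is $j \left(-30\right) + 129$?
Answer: $\frac{7428}{67} \approx 110.87$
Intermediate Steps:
$j = \frac{81}{134}$ ($j = 81 \cdot \frac{1}{134} = \frac{81}{134} \approx 0.60448$)
$j \left(-30\right) + 129 = \frac{81}{134} \left(-30\right) + 129 = - \frac{1215}{67} + 129 = \frac{7428}{67}$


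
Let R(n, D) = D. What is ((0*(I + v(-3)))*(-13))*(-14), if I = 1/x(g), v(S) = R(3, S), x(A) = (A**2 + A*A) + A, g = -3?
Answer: 0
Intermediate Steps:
x(A) = A + 2*A**2 (x(A) = (A**2 + A**2) + A = 2*A**2 + A = A + 2*A**2)
v(S) = S
I = 1/15 (I = 1/(-3*(1 + 2*(-3))) = 1/(-3*(1 - 6)) = 1/(-3*(-5)) = 1/15 ≈ 0.066667)
((0*(I + v(-3)))*(-13))*(-14) = ((0*(1/15 - 3))*(-13))*(-14) = ((0*(-44/15))*(-13))*(-14) = (0*(-13))*(-14) = 0*(-14) = 0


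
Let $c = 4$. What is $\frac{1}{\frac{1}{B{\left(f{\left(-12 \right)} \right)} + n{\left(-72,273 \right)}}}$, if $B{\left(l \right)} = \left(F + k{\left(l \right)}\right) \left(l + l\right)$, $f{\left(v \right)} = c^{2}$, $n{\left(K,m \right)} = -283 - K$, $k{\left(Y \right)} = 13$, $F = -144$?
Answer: $-4403$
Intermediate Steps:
$f{\left(v \right)} = 16$ ($f{\left(v \right)} = 4^{2} = 16$)
$B{\left(l \right)} = - 262 l$ ($B{\left(l \right)} = \left(-144 + 13\right) \left(l + l\right) = - 131 \cdot 2 l = - 262 l$)
$\frac{1}{\frac{1}{B{\left(f{\left(-12 \right)} \right)} + n{\left(-72,273 \right)}}} = \frac{1}{\frac{1}{\left(-262\right) 16 - 211}} = \frac{1}{\frac{1}{-4192 + \left(-283 + 72\right)}} = \frac{1}{\frac{1}{-4192 - 211}} = \frac{1}{\frac{1}{-4403}} = \frac{1}{- \frac{1}{4403}} = -4403$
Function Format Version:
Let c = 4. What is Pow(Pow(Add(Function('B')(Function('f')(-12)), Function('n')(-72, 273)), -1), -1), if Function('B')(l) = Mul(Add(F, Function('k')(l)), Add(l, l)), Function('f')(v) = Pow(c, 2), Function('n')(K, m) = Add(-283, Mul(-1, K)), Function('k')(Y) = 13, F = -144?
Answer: -4403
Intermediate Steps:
Function('f')(v) = 16 (Function('f')(v) = Pow(4, 2) = 16)
Function('B')(l) = Mul(-262, l) (Function('B')(l) = Mul(Add(-144, 13), Add(l, l)) = Mul(-131, Mul(2, l)) = Mul(-262, l))
Pow(Pow(Add(Function('B')(Function('f')(-12)), Function('n')(-72, 273)), -1), -1) = Pow(Pow(Add(Mul(-262, 16), Add(-283, Mul(-1, -72))), -1), -1) = Pow(Pow(Add(-4192, Add(-283, 72)), -1), -1) = Pow(Pow(Add(-4192, -211), -1), -1) = Pow(Pow(-4403, -1), -1) = Pow(Rational(-1, 4403), -1) = -4403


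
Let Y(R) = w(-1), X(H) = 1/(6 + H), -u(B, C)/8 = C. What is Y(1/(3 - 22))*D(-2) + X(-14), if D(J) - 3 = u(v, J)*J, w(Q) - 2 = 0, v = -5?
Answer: -465/8 ≈ -58.125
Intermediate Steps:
w(Q) = 2 (w(Q) = 2 + 0 = 2)
u(B, C) = -8*C
D(J) = 3 - 8*J² (D(J) = 3 + (-8*J)*J = 3 - 8*J²)
Y(R) = 2
Y(1/(3 - 22))*D(-2) + X(-14) = 2*(3 - 8*(-2)²) + 1/(6 - 14) = 2*(3 - 8*4) + 1/(-8) = 2*(3 - 32) - ⅛ = 2*(-29) - ⅛ = -58 - ⅛ = -465/8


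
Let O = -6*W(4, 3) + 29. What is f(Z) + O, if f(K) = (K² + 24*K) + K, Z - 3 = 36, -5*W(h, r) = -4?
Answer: 12601/5 ≈ 2520.2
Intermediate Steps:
W(h, r) = ⅘ (W(h, r) = -⅕*(-4) = ⅘)
Z = 39 (Z = 3 + 36 = 39)
O = 121/5 (O = -6*⅘ + 29 = -24/5 + 29 = 121/5 ≈ 24.200)
f(K) = K² + 25*K
f(Z) + O = 39*(25 + 39) + 121/5 = 39*64 + 121/5 = 2496 + 121/5 = 12601/5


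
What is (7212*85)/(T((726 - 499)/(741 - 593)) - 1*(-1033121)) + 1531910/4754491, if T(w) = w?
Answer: 133118564881042/145394364947657 ≈ 0.91557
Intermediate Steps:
(7212*85)/(T((726 - 499)/(741 - 593)) - 1*(-1033121)) + 1531910/4754491 = (7212*85)/((726 - 499)/(741 - 593) - 1*(-1033121)) + 1531910/4754491 = 613020/(227/148 + 1033121) + 1531910*(1/4754491) = 613020/(227*(1/148) + 1033121) + 1531910/4754491 = 613020/(227/148 + 1033121) + 1531910/4754491 = 613020/(152902135/148) + 1531910/4754491 = 613020*(148/152902135) + 1531910/4754491 = 18145392/30580427 + 1531910/4754491 = 133118564881042/145394364947657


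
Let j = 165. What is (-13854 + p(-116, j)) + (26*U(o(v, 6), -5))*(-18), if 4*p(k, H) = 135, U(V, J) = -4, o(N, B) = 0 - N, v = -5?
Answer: -47793/4 ≈ -11948.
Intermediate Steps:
o(N, B) = -N
p(k, H) = 135/4 (p(k, H) = (¼)*135 = 135/4)
(-13854 + p(-116, j)) + (26*U(o(v, 6), -5))*(-18) = (-13854 + 135/4) + (26*(-4))*(-18) = -55281/4 - 104*(-18) = -55281/4 + 1872 = -47793/4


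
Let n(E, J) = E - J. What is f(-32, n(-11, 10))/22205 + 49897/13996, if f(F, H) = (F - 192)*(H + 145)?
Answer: 719209989/310781180 ≈ 2.3142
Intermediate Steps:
f(F, H) = (-192 + F)*(145 + H)
f(-32, n(-11, 10))/22205 + 49897/13996 = (-27840 - 192*(-11 - 1*10) + 145*(-32) - 32*(-11 - 1*10))/22205 + 49897/13996 = (-27840 - 192*(-11 - 10) - 4640 - 32*(-11 - 10))*(1/22205) + 49897*(1/13996) = (-27840 - 192*(-21) - 4640 - 32*(-21))*(1/22205) + 49897/13996 = (-27840 + 4032 - 4640 + 672)*(1/22205) + 49897/13996 = -27776*1/22205 + 49897/13996 = -27776/22205 + 49897/13996 = 719209989/310781180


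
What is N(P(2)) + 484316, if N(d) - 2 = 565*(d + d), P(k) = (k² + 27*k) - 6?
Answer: 543078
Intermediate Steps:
P(k) = -6 + k² + 27*k
N(d) = 2 + 1130*d (N(d) = 2 + 565*(d + d) = 2 + 565*(2*d) = 2 + 1130*d)
N(P(2)) + 484316 = (2 + 1130*(-6 + 2² + 27*2)) + 484316 = (2 + 1130*(-6 + 4 + 54)) + 484316 = (2 + 1130*52) + 484316 = (2 + 58760) + 484316 = 58762 + 484316 = 543078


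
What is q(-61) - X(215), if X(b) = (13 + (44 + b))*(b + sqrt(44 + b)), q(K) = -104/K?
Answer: -3567176/61 - 272*sqrt(259) ≈ -62856.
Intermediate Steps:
X(b) = (57 + b)*(b + sqrt(44 + b))
q(-61) - X(215) = -104/(-61) - (215**2 + 57*215 + 57*sqrt(44 + 215) + 215*sqrt(44 + 215)) = -104*(-1/61) - (46225 + 12255 + 57*sqrt(259) + 215*sqrt(259)) = 104/61 - (58480 + 272*sqrt(259)) = 104/61 + (-58480 - 272*sqrt(259)) = -3567176/61 - 272*sqrt(259)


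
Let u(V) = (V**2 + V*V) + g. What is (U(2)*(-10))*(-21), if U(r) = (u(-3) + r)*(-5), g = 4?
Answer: -25200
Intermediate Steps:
u(V) = 4 + 2*V**2 (u(V) = (V**2 + V*V) + 4 = (V**2 + V**2) + 4 = 2*V**2 + 4 = 4 + 2*V**2)
U(r) = -110 - 5*r (U(r) = ((4 + 2*(-3)**2) + r)*(-5) = ((4 + 2*9) + r)*(-5) = ((4 + 18) + r)*(-5) = (22 + r)*(-5) = -110 - 5*r)
(U(2)*(-10))*(-21) = ((-110 - 5*2)*(-10))*(-21) = ((-110 - 10)*(-10))*(-21) = -120*(-10)*(-21) = 1200*(-21) = -25200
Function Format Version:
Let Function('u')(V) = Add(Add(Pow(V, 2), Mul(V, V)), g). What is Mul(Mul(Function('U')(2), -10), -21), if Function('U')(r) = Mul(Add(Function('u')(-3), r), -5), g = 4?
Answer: -25200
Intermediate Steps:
Function('u')(V) = Add(4, Mul(2, Pow(V, 2))) (Function('u')(V) = Add(Add(Pow(V, 2), Mul(V, V)), 4) = Add(Add(Pow(V, 2), Pow(V, 2)), 4) = Add(Mul(2, Pow(V, 2)), 4) = Add(4, Mul(2, Pow(V, 2))))
Function('U')(r) = Add(-110, Mul(-5, r)) (Function('U')(r) = Mul(Add(Add(4, Mul(2, Pow(-3, 2))), r), -5) = Mul(Add(Add(4, Mul(2, 9)), r), -5) = Mul(Add(Add(4, 18), r), -5) = Mul(Add(22, r), -5) = Add(-110, Mul(-5, r)))
Mul(Mul(Function('U')(2), -10), -21) = Mul(Mul(Add(-110, Mul(-5, 2)), -10), -21) = Mul(Mul(Add(-110, -10), -10), -21) = Mul(Mul(-120, -10), -21) = Mul(1200, -21) = -25200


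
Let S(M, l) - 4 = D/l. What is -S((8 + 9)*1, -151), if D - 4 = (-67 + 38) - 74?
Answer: -703/151 ≈ -4.6556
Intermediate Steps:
D = -99 (D = 4 + ((-67 + 38) - 74) = 4 + (-29 - 74) = 4 - 103 = -99)
S(M, l) = 4 - 99/l
-S((8 + 9)*1, -151) = -(4 - 99/(-151)) = -(4 - 99*(-1/151)) = -(4 + 99/151) = -1*703/151 = -703/151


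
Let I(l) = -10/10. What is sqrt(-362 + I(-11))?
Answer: 11*I*sqrt(3) ≈ 19.053*I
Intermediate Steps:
I(l) = -1 (I(l) = -10*1/10 = -1)
sqrt(-362 + I(-11)) = sqrt(-362 - 1) = sqrt(-363) = 11*I*sqrt(3)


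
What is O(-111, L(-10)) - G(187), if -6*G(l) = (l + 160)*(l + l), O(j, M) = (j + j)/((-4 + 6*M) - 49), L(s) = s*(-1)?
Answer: 453557/21 ≈ 21598.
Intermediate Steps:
L(s) = -s
O(j, M) = 2*j/(-53 + 6*M) (O(j, M) = (2*j)/(-53 + 6*M) = 2*j/(-53 + 6*M))
G(l) = -l*(160 + l)/3 (G(l) = -(l + 160)*(l + l)/6 = -(160 + l)*2*l/6 = -l*(160 + l)/3)
O(-111, L(-10)) - G(187) = 2*(-111)/(-53 + 6*(-1*(-10))) - (-1)*187*(160 + 187)/3 = 2*(-111)/(-53 + 6*10) - (-1)*187*347/3 = 2*(-111)/(-53 + 60) - 1*(-64889/3) = 2*(-111)/7 + 64889/3 = 2*(-111)*(1/7) + 64889/3 = -222/7 + 64889/3 = 453557/21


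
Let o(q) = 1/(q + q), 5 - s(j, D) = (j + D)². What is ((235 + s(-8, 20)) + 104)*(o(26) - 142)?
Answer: -369150/13 ≈ -28396.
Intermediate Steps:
s(j, D) = 5 - (D + j)² (s(j, D) = 5 - (j + D)² = 5 - (D + j)²)
o(q) = 1/(2*q)
((235 + s(-8, 20)) + 104)*(o(26) - 142) = ((235 + (5 - (20 - 8)²)) + 104)*((½)/26 - 142) = ((235 + (5 - 1*12²)) + 104)*((½)*(1/26) - 142) = ((235 + (5 - 1*144)) + 104)*(1/52 - 142) = ((235 + (5 - 144)) + 104)*(-7383/52) = ((235 - 139) + 104)*(-7383/52) = (96 + 104)*(-7383/52) = 200*(-7383/52) = -369150/13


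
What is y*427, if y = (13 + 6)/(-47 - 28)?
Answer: -8113/75 ≈ -108.17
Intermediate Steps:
y = -19/75 (y = 19/(-75) = 19*(-1/75) = -19/75 ≈ -0.25333)
y*427 = -19/75*427 = -8113/75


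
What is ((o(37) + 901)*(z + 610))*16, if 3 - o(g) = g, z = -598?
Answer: 166464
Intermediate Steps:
o(g) = 3 - g
((o(37) + 901)*(z + 610))*16 = (((3 - 1*37) + 901)*(-598 + 610))*16 = (((3 - 37) + 901)*12)*16 = ((-34 + 901)*12)*16 = (867*12)*16 = 10404*16 = 166464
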